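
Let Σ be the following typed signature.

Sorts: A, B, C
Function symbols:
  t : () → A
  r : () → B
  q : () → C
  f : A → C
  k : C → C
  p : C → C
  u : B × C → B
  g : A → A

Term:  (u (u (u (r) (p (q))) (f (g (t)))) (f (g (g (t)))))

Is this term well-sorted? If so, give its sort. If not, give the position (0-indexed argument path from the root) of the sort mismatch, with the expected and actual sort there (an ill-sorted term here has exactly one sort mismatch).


well-sorted; sort = B

      (r) : B
        (q) : C
      (p (q)) : C
    (u (r) (p (q))) : B
        (t) : A
      (g (t)) : A
    (f (g (t))) : C
  (u (u (r) (p (q))) (f (g (t)))) : B
        (t) : A
      (g (t)) : A
    (g (g (t))) : A
  (f (g (g (t)))) : C
(u (u (u (r) (p (q))) (f (g (t)))) (f (g (g (t))))) : B


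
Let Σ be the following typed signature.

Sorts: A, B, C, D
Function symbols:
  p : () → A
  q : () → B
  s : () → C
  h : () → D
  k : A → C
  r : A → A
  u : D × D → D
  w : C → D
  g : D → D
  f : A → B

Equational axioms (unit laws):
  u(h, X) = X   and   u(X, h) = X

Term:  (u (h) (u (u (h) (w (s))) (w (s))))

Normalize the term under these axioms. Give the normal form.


normal form = (u (w (s)) (w (s)))

1. (u (h) (u (u (h) (w (s))) (w (s))))  →  (u (u (h) (w (s))) (w (s)))
2. (u (u (h) (w (s))) (w (s)))  →  (u (w (s)) (w (s)))


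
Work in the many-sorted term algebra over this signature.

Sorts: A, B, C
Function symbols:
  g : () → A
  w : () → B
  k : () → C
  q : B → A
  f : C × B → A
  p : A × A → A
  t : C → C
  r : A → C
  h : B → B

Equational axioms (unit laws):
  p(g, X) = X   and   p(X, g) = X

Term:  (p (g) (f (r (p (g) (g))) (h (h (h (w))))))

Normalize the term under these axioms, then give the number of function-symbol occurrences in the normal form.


1. (p (g) (f (r (p (g) (g))) (h (h (h (w))))))  →  (f (r (p (g) (g))) (h (h (h (w)))))
2. (f (r (p (g) (g))) (h (h (h (w)))))  →  (f (r (g)) (h (h (h (w)))))
normal form: (f (r (g)) (h (h (h (w)))))

size = 7


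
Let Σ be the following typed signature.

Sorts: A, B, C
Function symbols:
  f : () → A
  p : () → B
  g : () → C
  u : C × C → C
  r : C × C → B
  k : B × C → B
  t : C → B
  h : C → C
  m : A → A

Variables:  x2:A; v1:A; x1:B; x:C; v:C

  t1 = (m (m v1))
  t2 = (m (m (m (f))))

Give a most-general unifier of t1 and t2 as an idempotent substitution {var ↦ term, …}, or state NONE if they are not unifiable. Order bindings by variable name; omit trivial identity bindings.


{v1 ↦ (m (f))}


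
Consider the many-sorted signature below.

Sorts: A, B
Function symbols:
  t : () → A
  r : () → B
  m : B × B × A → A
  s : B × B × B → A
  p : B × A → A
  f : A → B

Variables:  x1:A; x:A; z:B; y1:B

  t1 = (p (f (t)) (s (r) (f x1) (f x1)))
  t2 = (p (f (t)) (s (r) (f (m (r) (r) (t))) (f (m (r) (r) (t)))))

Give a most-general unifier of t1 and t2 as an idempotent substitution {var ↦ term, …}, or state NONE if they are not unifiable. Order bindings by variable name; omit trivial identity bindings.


{x1 ↦ (m (r) (r) (t))}


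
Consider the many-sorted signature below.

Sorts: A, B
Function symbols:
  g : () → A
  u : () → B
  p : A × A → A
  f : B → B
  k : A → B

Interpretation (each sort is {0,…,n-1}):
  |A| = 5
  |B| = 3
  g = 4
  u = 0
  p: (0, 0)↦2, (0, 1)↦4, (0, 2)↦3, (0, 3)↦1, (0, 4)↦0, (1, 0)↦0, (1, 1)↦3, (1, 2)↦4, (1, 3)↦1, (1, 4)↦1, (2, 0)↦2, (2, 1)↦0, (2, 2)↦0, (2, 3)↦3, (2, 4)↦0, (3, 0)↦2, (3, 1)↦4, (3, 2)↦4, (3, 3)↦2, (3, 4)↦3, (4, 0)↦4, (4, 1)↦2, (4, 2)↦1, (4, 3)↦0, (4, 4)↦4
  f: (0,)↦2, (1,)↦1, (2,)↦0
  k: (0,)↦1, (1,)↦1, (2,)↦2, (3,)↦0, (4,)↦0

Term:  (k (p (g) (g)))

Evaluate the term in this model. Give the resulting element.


  g = 4
  g = 4
  (p (g) (g)) = p(4, 4) = 4
  (k (p (g) (g))) = k(4,) = 0

value = 0


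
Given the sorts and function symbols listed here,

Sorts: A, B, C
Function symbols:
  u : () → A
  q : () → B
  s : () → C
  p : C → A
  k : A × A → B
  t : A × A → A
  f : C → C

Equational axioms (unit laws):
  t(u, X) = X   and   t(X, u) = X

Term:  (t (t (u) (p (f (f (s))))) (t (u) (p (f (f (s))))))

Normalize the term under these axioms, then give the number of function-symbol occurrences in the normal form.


1. (t (t (u) (p (f (f (s))))) (t (u) (p (f (f (s))))))  →  (t (p (f (f (s)))) (t (u) (p (f (f (s))))))
2. (t (p (f (f (s)))) (t (u) (p (f (f (s))))))  →  (t (p (f (f (s)))) (p (f (f (s)))))
normal form: (t (p (f (f (s)))) (p (f (f (s)))))

size = 9


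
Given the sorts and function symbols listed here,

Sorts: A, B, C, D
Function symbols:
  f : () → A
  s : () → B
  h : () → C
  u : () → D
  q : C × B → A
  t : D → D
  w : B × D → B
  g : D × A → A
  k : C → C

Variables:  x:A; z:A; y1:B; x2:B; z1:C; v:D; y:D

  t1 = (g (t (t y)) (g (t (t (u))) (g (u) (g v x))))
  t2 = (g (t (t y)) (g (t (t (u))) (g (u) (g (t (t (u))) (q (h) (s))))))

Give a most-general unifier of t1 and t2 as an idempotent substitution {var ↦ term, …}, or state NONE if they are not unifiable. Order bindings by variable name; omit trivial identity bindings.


{v ↦ (t (t (u))), x ↦ (q (h) (s))}


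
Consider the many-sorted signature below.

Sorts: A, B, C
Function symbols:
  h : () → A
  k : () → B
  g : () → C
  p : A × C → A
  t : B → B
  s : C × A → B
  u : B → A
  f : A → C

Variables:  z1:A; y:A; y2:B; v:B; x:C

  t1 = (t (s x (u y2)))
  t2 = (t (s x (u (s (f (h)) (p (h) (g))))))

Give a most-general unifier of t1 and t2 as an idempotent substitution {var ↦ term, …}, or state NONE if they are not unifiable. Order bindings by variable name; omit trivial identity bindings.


{y2 ↦ (s (f (h)) (p (h) (g)))}


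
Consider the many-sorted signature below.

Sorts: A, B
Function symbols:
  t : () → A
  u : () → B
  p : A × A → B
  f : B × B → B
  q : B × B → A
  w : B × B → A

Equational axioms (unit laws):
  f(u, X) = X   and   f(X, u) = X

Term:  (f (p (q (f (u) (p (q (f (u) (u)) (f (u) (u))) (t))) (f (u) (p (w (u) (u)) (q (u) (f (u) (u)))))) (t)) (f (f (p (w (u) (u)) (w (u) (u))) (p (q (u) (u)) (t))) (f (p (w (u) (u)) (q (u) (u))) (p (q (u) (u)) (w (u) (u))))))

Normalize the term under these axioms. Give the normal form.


1. (f (p (q (f (u) (p (q (f (u) (u)) (f (u) (u))) (t))) (f (u) (p (w (u) (u)) (q (u) (f (u) (u)))))) (t)) (f (f (p (w (u) (u)) (w (u) (u))) (p (q (u) (u)) (t))) (f (p (w (u) (u)) (q (u) (u))) (p (q (u) (u)) (w (u) (u))))))  →  (f (p (q (p (q (f (u) (u)) (f (u) (u))) (t)) (f (u) (p (w (u) (u)) (q (u) (f (u) (u)))))) (t)) (f (f (p (w (u) (u)) (w (u) (u))) (p (q (u) (u)) (t))) (f (p (w (u) (u)) (q (u) (u))) (p (q (u) (u)) (w (u) (u))))))
2. (f (p (q (p (q (f (u) (u)) (f (u) (u))) (t)) (f (u) (p (w (u) (u)) (q (u) (f (u) (u)))))) (t)) (f (f (p (w (u) (u)) (w (u) (u))) (p (q (u) (u)) (t))) (f (p (w (u) (u)) (q (u) (u))) (p (q (u) (u)) (w (u) (u))))))  →  (f (p (q (p (q (u) (f (u) (u))) (t)) (f (u) (p (w (u) (u)) (q (u) (f (u) (u)))))) (t)) (f (f (p (w (u) (u)) (w (u) (u))) (p (q (u) (u)) (t))) (f (p (w (u) (u)) (q (u) (u))) (p (q (u) (u)) (w (u) (u))))))
3. (f (p (q (p (q (u) (f (u) (u))) (t)) (f (u) (p (w (u) (u)) (q (u) (f (u) (u)))))) (t)) (f (f (p (w (u) (u)) (w (u) (u))) (p (q (u) (u)) (t))) (f (p (w (u) (u)) (q (u) (u))) (p (q (u) (u)) (w (u) (u))))))  →  (f (p (q (p (q (u) (u)) (t)) (f (u) (p (w (u) (u)) (q (u) (f (u) (u)))))) (t)) (f (f (p (w (u) (u)) (w (u) (u))) (p (q (u) (u)) (t))) (f (p (w (u) (u)) (q (u) (u))) (p (q (u) (u)) (w (u) (u))))))
4. (f (p (q (p (q (u) (u)) (t)) (f (u) (p (w (u) (u)) (q (u) (f (u) (u)))))) (t)) (f (f (p (w (u) (u)) (w (u) (u))) (p (q (u) (u)) (t))) (f (p (w (u) (u)) (q (u) (u))) (p (q (u) (u)) (w (u) (u))))))  →  (f (p (q (p (q (u) (u)) (t)) (p (w (u) (u)) (q (u) (f (u) (u))))) (t)) (f (f (p (w (u) (u)) (w (u) (u))) (p (q (u) (u)) (t))) (f (p (w (u) (u)) (q (u) (u))) (p (q (u) (u)) (w (u) (u))))))
5. (f (p (q (p (q (u) (u)) (t)) (p (w (u) (u)) (q (u) (f (u) (u))))) (t)) (f (f (p (w (u) (u)) (w (u) (u))) (p (q (u) (u)) (t))) (f (p (w (u) (u)) (q (u) (u))) (p (q (u) (u)) (w (u) (u))))))  →  (f (p (q (p (q (u) (u)) (t)) (p (w (u) (u)) (q (u) (u)))) (t)) (f (f (p (w (u) (u)) (w (u) (u))) (p (q (u) (u)) (t))) (f (p (w (u) (u)) (q (u) (u))) (p (q (u) (u)) (w (u) (u))))))

normal form = (f (p (q (p (q (u) (u)) (t)) (p (w (u) (u)) (q (u) (u)))) (t)) (f (f (p (w (u) (u)) (w (u) (u))) (p (q (u) (u)) (t))) (f (p (w (u) (u)) (q (u) (u))) (p (q (u) (u)) (w (u) (u))))))


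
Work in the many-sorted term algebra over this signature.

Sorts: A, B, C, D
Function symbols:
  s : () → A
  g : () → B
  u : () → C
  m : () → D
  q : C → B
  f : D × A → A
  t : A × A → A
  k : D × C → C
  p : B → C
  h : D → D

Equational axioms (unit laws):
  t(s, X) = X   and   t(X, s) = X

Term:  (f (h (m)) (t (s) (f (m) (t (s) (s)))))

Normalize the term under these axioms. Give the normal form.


normal form = (f (h (m)) (f (m) (s)))

1. (f (h (m)) (t (s) (f (m) (t (s) (s)))))  →  (f (h (m)) (f (m) (t (s) (s))))
2. (f (h (m)) (f (m) (t (s) (s))))  →  (f (h (m)) (f (m) (s)))


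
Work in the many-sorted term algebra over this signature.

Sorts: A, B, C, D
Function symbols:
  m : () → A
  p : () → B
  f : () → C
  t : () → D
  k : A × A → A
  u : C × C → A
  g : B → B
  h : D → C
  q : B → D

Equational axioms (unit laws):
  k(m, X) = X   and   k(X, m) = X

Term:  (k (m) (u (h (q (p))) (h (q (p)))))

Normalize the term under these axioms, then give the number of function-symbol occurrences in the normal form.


1. (k (m) (u (h (q (p))) (h (q (p)))))  →  (u (h (q (p))) (h (q (p))))
normal form: (u (h (q (p))) (h (q (p))))

size = 7


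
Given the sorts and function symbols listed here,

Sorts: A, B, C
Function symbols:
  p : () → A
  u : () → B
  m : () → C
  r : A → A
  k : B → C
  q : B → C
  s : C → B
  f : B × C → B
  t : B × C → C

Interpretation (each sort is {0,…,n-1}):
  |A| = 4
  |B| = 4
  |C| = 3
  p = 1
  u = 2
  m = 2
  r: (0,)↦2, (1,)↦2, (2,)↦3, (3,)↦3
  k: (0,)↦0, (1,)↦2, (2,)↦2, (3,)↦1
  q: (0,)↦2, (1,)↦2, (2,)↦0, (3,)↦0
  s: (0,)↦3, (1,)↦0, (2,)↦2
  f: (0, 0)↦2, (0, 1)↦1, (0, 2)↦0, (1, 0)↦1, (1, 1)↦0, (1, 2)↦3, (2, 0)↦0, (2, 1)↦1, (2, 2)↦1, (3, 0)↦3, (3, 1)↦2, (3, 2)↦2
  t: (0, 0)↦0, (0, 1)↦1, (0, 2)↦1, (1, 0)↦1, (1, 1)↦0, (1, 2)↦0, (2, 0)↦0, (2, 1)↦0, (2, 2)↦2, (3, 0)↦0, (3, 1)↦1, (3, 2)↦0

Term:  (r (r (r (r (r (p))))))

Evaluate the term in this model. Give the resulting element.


  p = 1
  (r (p)) = r(1,) = 2
  (r (r (p))) = r(2,) = 3
  (r (r (r (p)))) = r(3,) = 3
  (r (r (r (r (p))))) = r(3,) = 3
  (r (r (r (r (r (p)))))) = r(3,) = 3

value = 3


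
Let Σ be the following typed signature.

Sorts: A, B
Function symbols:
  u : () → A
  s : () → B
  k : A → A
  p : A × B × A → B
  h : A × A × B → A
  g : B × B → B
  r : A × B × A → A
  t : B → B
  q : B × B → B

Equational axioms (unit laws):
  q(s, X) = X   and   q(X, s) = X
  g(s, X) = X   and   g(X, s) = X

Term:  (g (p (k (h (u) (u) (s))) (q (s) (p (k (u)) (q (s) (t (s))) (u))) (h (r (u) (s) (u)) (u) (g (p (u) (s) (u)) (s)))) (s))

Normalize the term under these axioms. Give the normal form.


normal form = (p (k (h (u) (u) (s))) (p (k (u)) (t (s)) (u)) (h (r (u) (s) (u)) (u) (p (u) (s) (u))))

1. (g (p (k (h (u) (u) (s))) (q (s) (p (k (u)) (q (s) (t (s))) (u))) (h (r (u) (s) (u)) (u) (g (p (u) (s) (u)) (s)))) (s))  →  (p (k (h (u) (u) (s))) (q (s) (p (k (u)) (q (s) (t (s))) (u))) (h (r (u) (s) (u)) (u) (g (p (u) (s) (u)) (s))))
2. (p (k (h (u) (u) (s))) (q (s) (p (k (u)) (q (s) (t (s))) (u))) (h (r (u) (s) (u)) (u) (g (p (u) (s) (u)) (s))))  →  (p (k (h (u) (u) (s))) (p (k (u)) (q (s) (t (s))) (u)) (h (r (u) (s) (u)) (u) (g (p (u) (s) (u)) (s))))
3. (p (k (h (u) (u) (s))) (p (k (u)) (q (s) (t (s))) (u)) (h (r (u) (s) (u)) (u) (g (p (u) (s) (u)) (s))))  →  (p (k (h (u) (u) (s))) (p (k (u)) (t (s)) (u)) (h (r (u) (s) (u)) (u) (g (p (u) (s) (u)) (s))))
4. (p (k (h (u) (u) (s))) (p (k (u)) (t (s)) (u)) (h (r (u) (s) (u)) (u) (g (p (u) (s) (u)) (s))))  →  (p (k (h (u) (u) (s))) (p (k (u)) (t (s)) (u)) (h (r (u) (s) (u)) (u) (p (u) (s) (u))))


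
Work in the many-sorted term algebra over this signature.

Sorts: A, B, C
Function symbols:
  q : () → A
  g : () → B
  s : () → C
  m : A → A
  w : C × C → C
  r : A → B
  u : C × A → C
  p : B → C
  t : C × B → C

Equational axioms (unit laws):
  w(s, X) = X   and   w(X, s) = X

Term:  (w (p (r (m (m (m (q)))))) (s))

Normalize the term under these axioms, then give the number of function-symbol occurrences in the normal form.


size = 6

1. (w (p (r (m (m (m (q)))))) (s))  →  (p (r (m (m (m (q))))))
normal form: (p (r (m (m (m (q))))))


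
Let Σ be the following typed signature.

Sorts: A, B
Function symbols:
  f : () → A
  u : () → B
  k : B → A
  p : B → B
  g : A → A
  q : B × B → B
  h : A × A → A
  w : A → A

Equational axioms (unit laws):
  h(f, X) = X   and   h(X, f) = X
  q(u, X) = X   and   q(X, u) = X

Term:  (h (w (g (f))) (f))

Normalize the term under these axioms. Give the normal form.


1. (h (w (g (f))) (f))  →  (w (g (f)))

normal form = (w (g (f)))


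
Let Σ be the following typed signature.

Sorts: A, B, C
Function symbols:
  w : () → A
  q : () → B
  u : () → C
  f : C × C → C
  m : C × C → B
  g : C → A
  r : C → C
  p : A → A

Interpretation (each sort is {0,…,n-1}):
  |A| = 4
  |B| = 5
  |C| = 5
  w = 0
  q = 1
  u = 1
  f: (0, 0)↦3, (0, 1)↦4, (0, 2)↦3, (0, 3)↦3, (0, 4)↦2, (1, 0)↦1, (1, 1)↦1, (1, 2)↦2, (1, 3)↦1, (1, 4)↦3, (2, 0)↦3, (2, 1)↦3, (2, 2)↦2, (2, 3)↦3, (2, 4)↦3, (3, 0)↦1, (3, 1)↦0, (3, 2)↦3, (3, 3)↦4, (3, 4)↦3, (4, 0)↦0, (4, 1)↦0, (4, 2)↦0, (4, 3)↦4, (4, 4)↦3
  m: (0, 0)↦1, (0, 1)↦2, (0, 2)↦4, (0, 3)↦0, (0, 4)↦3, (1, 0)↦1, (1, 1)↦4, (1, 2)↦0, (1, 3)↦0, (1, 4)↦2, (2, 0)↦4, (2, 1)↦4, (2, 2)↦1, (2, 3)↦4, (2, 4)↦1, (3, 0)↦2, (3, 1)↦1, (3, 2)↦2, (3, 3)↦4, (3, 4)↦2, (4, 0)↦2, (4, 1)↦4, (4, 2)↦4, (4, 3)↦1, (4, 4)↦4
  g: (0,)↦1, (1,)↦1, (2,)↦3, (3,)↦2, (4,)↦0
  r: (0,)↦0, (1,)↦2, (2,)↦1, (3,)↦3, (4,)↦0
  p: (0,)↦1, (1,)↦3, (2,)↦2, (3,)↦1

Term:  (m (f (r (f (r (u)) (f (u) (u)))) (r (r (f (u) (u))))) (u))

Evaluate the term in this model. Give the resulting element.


  u = 1
  (r (u)) = r(1,) = 2
  u = 1
  u = 1
  (f (u) (u)) = f(1, 1) = 1
  (f (r (u)) (f (u) (u))) = f(2, 1) = 3
  (r (f (r (u)) (f (u) (u)))) = r(3,) = 3
  u = 1
  u = 1
  (f (u) (u)) = f(1, 1) = 1
  (r (f (u) (u))) = r(1,) = 2
  (r (r (f (u) (u)))) = r(2,) = 1
  (f (r (f (r (u)) (f (u) (u)))) (r (r (f (u) (u))))) = f(3, 1) = 0
  u = 1
  (m (f (r (f (r (u)) (f (u) (u)))) (r (r (f (u) (u))))) (u)) = m(0, 1) = 2

value = 2


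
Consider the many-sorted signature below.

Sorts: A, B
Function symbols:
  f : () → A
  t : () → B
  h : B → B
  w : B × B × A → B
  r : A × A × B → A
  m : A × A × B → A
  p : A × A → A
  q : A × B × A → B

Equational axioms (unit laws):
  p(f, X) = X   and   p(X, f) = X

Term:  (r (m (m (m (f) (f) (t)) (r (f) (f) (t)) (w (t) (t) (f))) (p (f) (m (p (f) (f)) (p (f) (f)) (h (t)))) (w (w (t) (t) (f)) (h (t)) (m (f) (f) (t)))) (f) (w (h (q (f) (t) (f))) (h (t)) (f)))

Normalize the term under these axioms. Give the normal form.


normal form = (r (m (m (m (f) (f) (t)) (r (f) (f) (t)) (w (t) (t) (f))) (m (f) (f) (h (t))) (w (w (t) (t) (f)) (h (t)) (m (f) (f) (t)))) (f) (w (h (q (f) (t) (f))) (h (t)) (f)))

1. (r (m (m (m (f) (f) (t)) (r (f) (f) (t)) (w (t) (t) (f))) (p (f) (m (p (f) (f)) (p (f) (f)) (h (t)))) (w (w (t) (t) (f)) (h (t)) (m (f) (f) (t)))) (f) (w (h (q (f) (t) (f))) (h (t)) (f)))  →  (r (m (m (m (f) (f) (t)) (r (f) (f) (t)) (w (t) (t) (f))) (m (p (f) (f)) (p (f) (f)) (h (t))) (w (w (t) (t) (f)) (h (t)) (m (f) (f) (t)))) (f) (w (h (q (f) (t) (f))) (h (t)) (f)))
2. (r (m (m (m (f) (f) (t)) (r (f) (f) (t)) (w (t) (t) (f))) (m (p (f) (f)) (p (f) (f)) (h (t))) (w (w (t) (t) (f)) (h (t)) (m (f) (f) (t)))) (f) (w (h (q (f) (t) (f))) (h (t)) (f)))  →  (r (m (m (m (f) (f) (t)) (r (f) (f) (t)) (w (t) (t) (f))) (m (f) (p (f) (f)) (h (t))) (w (w (t) (t) (f)) (h (t)) (m (f) (f) (t)))) (f) (w (h (q (f) (t) (f))) (h (t)) (f)))
3. (r (m (m (m (f) (f) (t)) (r (f) (f) (t)) (w (t) (t) (f))) (m (f) (p (f) (f)) (h (t))) (w (w (t) (t) (f)) (h (t)) (m (f) (f) (t)))) (f) (w (h (q (f) (t) (f))) (h (t)) (f)))  →  (r (m (m (m (f) (f) (t)) (r (f) (f) (t)) (w (t) (t) (f))) (m (f) (f) (h (t))) (w (w (t) (t) (f)) (h (t)) (m (f) (f) (t)))) (f) (w (h (q (f) (t) (f))) (h (t)) (f)))


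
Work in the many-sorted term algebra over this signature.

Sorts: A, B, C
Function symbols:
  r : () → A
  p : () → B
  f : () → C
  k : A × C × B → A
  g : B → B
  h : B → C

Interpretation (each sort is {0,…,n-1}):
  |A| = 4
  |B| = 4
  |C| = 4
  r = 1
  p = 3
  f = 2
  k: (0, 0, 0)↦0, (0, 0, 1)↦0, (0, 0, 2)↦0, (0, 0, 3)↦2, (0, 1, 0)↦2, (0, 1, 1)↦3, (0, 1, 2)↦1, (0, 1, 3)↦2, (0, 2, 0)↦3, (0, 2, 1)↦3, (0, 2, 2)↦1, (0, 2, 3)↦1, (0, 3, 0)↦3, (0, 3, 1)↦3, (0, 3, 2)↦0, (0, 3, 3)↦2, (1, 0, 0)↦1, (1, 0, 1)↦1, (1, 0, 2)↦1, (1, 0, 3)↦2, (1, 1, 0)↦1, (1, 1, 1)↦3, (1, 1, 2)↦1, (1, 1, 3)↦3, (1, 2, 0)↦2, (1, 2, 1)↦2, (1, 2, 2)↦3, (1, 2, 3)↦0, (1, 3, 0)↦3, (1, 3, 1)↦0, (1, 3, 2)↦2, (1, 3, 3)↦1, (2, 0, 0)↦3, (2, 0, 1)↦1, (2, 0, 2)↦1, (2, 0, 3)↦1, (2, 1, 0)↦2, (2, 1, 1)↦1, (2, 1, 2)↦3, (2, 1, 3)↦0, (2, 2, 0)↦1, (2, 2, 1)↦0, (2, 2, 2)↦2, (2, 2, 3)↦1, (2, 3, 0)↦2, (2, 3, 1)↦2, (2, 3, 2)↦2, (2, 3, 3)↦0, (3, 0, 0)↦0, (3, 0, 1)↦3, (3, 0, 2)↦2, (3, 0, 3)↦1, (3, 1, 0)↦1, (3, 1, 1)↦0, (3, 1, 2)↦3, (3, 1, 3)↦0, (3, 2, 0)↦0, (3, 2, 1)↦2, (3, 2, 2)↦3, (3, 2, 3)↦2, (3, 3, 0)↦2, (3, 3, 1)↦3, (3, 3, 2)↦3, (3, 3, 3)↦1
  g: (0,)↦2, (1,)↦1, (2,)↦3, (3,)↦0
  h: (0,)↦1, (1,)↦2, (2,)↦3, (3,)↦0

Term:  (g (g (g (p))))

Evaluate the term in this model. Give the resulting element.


value = 3

  p = 3
  (g (p)) = g(3,) = 0
  (g (g (p))) = g(0,) = 2
  (g (g (g (p)))) = g(2,) = 3


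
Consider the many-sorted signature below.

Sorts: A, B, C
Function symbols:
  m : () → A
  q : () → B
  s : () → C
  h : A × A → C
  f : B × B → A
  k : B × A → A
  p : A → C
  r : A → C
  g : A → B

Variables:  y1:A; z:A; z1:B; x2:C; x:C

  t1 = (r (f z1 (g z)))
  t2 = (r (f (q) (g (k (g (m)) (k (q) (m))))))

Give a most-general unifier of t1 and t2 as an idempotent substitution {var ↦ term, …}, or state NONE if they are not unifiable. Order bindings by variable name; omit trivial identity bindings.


{z ↦ (k (g (m)) (k (q) (m))), z1 ↦ (q)}


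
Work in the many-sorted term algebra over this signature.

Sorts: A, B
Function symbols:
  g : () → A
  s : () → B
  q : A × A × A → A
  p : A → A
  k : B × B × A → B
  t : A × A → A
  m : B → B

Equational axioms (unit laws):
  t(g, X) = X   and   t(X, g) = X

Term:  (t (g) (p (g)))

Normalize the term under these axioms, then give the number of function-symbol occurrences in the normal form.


size = 2

1. (t (g) (p (g)))  →  (p (g))
normal form: (p (g))


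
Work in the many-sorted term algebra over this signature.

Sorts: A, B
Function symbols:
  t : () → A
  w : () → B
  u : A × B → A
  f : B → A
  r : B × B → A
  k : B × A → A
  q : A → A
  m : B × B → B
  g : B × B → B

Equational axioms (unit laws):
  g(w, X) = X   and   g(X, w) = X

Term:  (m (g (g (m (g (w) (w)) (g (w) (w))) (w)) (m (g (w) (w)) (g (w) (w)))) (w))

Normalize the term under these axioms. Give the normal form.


normal form = (m (g (m (w) (w)) (m (w) (w))) (w))

1. (m (g (g (m (g (w) (w)) (g (w) (w))) (w)) (m (g (w) (w)) (g (w) (w)))) (w))  →  (m (g (m (g (w) (w)) (g (w) (w))) (m (g (w) (w)) (g (w) (w)))) (w))
2. (m (g (m (g (w) (w)) (g (w) (w))) (m (g (w) (w)) (g (w) (w)))) (w))  →  (m (g (m (w) (g (w) (w))) (m (g (w) (w)) (g (w) (w)))) (w))
3. (m (g (m (w) (g (w) (w))) (m (g (w) (w)) (g (w) (w)))) (w))  →  (m (g (m (w) (w)) (m (g (w) (w)) (g (w) (w)))) (w))
4. (m (g (m (w) (w)) (m (g (w) (w)) (g (w) (w)))) (w))  →  (m (g (m (w) (w)) (m (w) (g (w) (w)))) (w))
5. (m (g (m (w) (w)) (m (w) (g (w) (w)))) (w))  →  (m (g (m (w) (w)) (m (w) (w))) (w))


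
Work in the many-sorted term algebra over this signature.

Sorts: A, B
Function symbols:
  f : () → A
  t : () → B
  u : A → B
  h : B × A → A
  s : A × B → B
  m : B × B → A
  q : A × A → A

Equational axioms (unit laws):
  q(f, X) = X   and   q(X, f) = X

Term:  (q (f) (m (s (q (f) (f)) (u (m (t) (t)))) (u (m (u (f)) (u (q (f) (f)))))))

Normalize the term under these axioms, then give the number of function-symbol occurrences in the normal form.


size = 13

1. (q (f) (m (s (q (f) (f)) (u (m (t) (t)))) (u (m (u (f)) (u (q (f) (f)))))))  →  (m (s (q (f) (f)) (u (m (t) (t)))) (u (m (u (f)) (u (q (f) (f))))))
2. (m (s (q (f) (f)) (u (m (t) (t)))) (u (m (u (f)) (u (q (f) (f))))))  →  (m (s (f) (u (m (t) (t)))) (u (m (u (f)) (u (q (f) (f))))))
3. (m (s (f) (u (m (t) (t)))) (u (m (u (f)) (u (q (f) (f))))))  →  (m (s (f) (u (m (t) (t)))) (u (m (u (f)) (u (f)))))
normal form: (m (s (f) (u (m (t) (t)))) (u (m (u (f)) (u (f)))))


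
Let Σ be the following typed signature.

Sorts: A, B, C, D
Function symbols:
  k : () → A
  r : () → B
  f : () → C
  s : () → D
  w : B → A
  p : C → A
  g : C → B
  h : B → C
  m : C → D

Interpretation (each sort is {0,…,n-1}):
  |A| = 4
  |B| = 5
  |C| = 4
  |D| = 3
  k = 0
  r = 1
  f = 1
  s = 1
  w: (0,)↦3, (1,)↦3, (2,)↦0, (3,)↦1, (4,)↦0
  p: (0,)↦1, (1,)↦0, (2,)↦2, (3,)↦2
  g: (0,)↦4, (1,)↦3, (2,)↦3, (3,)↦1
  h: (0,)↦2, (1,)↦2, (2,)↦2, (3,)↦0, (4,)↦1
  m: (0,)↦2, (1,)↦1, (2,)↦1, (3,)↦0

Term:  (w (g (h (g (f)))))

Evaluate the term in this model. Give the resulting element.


  f = 1
  (g (f)) = g(1,) = 3
  (h (g (f))) = h(3,) = 0
  (g (h (g (f)))) = g(0,) = 4
  (w (g (h (g (f))))) = w(4,) = 0

value = 0


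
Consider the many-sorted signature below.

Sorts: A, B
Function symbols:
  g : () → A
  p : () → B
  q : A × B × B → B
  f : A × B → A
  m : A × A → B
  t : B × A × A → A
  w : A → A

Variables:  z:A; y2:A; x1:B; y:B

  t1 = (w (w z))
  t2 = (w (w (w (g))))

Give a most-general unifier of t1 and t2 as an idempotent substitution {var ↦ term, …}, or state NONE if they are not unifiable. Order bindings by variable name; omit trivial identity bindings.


{z ↦ (w (g))}


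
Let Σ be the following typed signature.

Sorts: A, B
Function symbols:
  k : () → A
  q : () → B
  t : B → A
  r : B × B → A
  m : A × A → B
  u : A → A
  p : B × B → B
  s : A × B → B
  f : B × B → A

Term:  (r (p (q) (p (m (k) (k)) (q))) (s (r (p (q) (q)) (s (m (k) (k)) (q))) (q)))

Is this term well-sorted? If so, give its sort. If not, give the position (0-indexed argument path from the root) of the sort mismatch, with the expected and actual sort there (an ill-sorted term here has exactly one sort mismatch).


    (q) : B
        (k) : A
        (k) : A
      (m (k) (k)) : B
      (q) : B
    (p (m (k) (k)) (q)) : B
  (p (q) (p (m (k) (k)) (q))) : B
        (q) : B
        (q) : B
      (p (q) (q)) : B
          (k) : A
          (k) : A
        (m (k) (k)) : B
        (q) : B
      (s (m (k) (k)) (q)) : ✗ arg 0 at [1, 0, 1, 0] has sort B, expected A
    (q) : B

ill-sorted at position [1, 0, 1, 0]: expected A, got B


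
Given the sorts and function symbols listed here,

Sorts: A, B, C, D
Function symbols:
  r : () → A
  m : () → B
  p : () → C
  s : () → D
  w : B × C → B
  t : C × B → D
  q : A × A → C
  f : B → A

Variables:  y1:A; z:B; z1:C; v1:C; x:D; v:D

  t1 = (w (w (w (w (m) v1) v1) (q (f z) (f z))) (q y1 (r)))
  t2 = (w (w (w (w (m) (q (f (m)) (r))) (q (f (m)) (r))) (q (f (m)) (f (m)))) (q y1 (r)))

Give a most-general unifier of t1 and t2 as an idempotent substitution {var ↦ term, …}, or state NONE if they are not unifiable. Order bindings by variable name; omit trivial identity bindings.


{v1 ↦ (q (f (m)) (r)), z ↦ (m)}


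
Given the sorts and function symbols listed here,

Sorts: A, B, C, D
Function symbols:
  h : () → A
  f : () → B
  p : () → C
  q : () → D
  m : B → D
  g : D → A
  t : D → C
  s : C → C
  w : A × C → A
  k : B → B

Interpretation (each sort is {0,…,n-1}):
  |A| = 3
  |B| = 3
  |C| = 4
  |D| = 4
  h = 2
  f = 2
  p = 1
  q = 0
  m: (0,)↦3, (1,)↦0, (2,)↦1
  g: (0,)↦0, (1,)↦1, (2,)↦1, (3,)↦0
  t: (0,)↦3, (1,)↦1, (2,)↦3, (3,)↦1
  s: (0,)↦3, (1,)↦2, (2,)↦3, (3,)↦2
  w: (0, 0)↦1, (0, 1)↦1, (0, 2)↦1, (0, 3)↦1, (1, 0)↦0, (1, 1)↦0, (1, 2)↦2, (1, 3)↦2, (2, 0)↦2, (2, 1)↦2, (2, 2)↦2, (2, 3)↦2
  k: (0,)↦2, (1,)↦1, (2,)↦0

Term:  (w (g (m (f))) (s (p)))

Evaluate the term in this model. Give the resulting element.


value = 2

  f = 2
  (m (f)) = m(2,) = 1
  (g (m (f))) = g(1,) = 1
  p = 1
  (s (p)) = s(1,) = 2
  (w (g (m (f))) (s (p))) = w(1, 2) = 2


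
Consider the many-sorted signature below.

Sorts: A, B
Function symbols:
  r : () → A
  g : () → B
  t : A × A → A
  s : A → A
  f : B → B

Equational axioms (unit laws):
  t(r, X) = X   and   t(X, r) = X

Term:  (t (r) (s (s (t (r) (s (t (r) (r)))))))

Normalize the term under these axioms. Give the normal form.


normal form = (s (s (s (r))))

1. (t (r) (s (s (t (r) (s (t (r) (r)))))))  →  (s (s (t (r) (s (t (r) (r))))))
2. (s (s (t (r) (s (t (r) (r))))))  →  (s (s (s (t (r) (r)))))
3. (s (s (s (t (r) (r)))))  →  (s (s (s (r))))


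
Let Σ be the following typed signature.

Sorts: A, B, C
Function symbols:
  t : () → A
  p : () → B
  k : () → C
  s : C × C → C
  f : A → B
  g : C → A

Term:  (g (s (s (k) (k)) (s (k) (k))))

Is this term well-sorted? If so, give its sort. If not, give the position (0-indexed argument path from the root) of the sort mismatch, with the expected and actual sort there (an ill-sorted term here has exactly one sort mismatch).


well-sorted; sort = A

      (k) : C
      (k) : C
    (s (k) (k)) : C
      (k) : C
      (k) : C
    (s (k) (k)) : C
  (s (s (k) (k)) (s (k) (k))) : C
(g (s (s (k) (k)) (s (k) (k)))) : A


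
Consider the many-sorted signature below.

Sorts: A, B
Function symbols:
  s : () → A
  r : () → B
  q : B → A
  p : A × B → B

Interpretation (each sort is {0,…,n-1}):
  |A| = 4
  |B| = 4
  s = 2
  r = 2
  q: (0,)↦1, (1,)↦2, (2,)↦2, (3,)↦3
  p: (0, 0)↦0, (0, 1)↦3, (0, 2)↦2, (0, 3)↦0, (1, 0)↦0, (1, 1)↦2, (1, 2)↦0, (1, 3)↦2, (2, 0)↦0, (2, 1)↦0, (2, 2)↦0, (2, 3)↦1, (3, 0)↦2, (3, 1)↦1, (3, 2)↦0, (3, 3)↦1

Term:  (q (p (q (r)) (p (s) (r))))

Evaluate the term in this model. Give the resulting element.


value = 1

  r = 2
  (q (r)) = q(2,) = 2
  s = 2
  r = 2
  (p (s) (r)) = p(2, 2) = 0
  (p (q (r)) (p (s) (r))) = p(2, 0) = 0
  (q (p (q (r)) (p (s) (r)))) = q(0,) = 1


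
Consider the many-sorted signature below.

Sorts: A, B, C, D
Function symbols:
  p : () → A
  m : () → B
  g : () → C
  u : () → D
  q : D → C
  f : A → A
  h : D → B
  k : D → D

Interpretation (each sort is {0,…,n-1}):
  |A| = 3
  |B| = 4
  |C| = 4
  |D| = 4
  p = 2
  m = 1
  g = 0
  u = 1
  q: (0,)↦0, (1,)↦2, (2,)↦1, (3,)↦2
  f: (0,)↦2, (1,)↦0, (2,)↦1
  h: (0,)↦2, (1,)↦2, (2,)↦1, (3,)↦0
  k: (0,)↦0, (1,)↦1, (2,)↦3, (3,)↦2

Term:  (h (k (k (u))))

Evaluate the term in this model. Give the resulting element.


  u = 1
  (k (u)) = k(1,) = 1
  (k (k (u))) = k(1,) = 1
  (h (k (k (u)))) = h(1,) = 2

value = 2


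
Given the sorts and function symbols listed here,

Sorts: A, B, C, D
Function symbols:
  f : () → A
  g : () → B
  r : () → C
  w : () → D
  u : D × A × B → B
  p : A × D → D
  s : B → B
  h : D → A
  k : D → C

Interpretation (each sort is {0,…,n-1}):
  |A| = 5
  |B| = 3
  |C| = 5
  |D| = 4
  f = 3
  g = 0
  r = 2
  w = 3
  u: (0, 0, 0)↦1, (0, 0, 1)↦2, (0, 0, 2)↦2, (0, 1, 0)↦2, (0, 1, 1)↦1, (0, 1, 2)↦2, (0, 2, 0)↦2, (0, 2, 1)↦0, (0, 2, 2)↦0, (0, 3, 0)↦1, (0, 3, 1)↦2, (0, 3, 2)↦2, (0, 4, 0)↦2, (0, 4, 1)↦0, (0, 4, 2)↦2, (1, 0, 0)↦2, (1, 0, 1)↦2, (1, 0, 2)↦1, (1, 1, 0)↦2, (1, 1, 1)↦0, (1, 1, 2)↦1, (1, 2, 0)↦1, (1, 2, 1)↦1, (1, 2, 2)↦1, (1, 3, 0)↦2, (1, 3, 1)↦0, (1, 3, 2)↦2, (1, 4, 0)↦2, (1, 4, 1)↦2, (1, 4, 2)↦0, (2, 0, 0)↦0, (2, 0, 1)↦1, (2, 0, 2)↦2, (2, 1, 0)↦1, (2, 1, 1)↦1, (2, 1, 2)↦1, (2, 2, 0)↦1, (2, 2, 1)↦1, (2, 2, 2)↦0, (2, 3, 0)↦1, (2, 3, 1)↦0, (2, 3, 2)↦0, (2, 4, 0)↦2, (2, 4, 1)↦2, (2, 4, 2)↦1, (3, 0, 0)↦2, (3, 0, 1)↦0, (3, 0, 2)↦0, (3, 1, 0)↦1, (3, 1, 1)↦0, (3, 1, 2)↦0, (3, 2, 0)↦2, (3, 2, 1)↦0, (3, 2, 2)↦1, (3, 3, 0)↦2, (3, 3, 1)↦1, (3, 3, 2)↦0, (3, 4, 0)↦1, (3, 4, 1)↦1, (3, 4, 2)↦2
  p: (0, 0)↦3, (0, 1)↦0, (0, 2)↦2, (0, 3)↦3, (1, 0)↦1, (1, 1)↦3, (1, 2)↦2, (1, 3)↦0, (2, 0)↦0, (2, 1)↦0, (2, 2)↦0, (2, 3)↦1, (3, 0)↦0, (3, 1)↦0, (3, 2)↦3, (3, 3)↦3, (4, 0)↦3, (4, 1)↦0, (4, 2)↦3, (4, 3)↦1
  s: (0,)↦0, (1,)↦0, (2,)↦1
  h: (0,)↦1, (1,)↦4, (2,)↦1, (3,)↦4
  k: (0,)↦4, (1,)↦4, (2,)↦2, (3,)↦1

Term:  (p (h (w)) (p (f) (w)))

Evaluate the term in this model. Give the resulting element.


value = 1

  w = 3
  (h (w)) = h(3,) = 4
  f = 3
  w = 3
  (p (f) (w)) = p(3, 3) = 3
  (p (h (w)) (p (f) (w))) = p(4, 3) = 1


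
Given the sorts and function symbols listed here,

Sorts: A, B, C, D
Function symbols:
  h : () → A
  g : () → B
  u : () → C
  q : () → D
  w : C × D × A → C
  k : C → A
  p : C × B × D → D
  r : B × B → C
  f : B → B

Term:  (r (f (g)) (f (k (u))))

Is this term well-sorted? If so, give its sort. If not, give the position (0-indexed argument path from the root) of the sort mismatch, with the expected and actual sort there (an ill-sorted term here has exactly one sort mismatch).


    (g) : B
  (f (g)) : B
      (u) : C
    (k (u)) : A
  (f (k (u))) : ✗ arg 0 at [1, 0] has sort A, expected B

ill-sorted at position [1, 0]: expected B, got A


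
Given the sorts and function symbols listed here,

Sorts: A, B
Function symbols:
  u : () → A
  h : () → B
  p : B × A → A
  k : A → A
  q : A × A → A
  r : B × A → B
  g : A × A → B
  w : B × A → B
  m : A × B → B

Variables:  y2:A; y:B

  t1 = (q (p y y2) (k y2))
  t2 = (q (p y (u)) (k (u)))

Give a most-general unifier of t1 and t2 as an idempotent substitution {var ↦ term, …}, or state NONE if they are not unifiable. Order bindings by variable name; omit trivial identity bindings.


{y2 ↦ (u)}


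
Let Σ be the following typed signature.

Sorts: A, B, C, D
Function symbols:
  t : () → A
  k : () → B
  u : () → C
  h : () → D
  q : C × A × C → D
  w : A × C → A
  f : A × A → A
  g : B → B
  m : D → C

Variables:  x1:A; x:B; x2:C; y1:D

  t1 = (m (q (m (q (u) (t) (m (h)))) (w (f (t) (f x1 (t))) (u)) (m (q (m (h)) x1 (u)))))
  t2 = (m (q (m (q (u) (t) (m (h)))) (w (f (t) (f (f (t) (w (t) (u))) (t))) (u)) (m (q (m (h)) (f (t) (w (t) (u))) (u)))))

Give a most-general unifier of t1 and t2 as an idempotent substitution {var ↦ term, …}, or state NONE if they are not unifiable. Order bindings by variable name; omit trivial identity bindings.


{x1 ↦ (f (t) (w (t) (u)))}


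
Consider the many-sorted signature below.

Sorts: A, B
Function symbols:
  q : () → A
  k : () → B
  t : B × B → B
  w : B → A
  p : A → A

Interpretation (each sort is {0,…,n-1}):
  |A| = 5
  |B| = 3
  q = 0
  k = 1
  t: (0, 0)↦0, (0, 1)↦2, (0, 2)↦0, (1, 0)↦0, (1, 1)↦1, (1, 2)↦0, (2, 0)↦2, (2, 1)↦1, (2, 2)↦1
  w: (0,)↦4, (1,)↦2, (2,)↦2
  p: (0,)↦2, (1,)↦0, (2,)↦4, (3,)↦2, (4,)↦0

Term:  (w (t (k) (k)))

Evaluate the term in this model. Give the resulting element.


  k = 1
  k = 1
  (t (k) (k)) = t(1, 1) = 1
  (w (t (k) (k))) = w(1,) = 2

value = 2


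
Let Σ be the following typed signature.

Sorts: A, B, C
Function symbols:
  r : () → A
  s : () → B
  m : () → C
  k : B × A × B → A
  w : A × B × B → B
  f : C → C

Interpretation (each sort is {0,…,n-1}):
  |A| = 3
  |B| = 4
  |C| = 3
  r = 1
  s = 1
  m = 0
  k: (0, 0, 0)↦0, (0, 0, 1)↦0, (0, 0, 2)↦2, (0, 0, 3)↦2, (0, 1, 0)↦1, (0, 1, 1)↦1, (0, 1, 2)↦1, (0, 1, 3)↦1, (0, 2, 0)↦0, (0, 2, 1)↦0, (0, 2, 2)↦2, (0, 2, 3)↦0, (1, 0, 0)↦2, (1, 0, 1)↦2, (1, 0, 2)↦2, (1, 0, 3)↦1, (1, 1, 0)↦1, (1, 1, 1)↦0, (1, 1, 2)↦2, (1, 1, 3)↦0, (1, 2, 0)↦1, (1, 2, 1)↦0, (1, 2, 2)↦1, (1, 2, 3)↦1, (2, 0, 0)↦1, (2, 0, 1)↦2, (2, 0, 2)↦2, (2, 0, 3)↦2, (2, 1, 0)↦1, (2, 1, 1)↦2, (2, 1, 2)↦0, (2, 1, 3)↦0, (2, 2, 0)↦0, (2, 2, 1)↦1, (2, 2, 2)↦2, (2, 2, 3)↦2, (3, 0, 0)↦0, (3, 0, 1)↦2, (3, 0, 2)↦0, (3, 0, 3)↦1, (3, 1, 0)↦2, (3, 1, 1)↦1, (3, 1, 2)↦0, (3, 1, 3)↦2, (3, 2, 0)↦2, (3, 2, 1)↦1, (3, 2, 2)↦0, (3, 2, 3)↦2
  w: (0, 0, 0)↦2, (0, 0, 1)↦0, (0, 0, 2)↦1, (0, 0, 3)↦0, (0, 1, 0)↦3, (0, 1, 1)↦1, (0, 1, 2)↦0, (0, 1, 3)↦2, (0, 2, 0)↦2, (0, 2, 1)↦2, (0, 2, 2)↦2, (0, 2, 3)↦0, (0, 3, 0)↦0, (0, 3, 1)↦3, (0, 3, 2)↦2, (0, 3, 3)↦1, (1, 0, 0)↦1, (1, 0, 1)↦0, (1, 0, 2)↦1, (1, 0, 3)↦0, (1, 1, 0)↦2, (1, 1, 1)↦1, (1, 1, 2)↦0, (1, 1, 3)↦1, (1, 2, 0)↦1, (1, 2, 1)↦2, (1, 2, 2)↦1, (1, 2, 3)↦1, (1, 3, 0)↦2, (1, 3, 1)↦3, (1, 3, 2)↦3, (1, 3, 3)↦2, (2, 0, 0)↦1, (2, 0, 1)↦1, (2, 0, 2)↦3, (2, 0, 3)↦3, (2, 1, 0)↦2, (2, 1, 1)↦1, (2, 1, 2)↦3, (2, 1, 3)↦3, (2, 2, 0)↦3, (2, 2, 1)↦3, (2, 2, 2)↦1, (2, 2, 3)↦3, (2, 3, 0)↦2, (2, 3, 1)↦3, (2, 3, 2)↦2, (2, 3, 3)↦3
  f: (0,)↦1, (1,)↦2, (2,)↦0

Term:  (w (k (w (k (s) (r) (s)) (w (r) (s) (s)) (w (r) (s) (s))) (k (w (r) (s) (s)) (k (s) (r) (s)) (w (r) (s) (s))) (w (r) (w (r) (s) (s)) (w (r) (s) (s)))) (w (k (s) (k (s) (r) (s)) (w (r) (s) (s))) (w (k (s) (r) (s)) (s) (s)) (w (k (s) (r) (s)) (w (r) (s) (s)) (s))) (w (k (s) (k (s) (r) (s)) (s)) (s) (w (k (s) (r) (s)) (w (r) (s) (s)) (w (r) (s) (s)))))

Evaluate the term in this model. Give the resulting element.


  s = 1
  r = 1
  s = 1
  (k (s) (r) (s)) = k(1, 1, 1) = 0
  r = 1
  s = 1
  s = 1
  (w (r) (s) (s)) = w(1, 1, 1) = 1
  r = 1
  s = 1
  s = 1
  (w (r) (s) (s)) = w(1, 1, 1) = 1
  (w (k (s) (r) (s)) (w (r) (s) (s)) (w (r) (s) (s))) = w(0, 1, 1) = 1
  r = 1
  s = 1
  s = 1
  (w (r) (s) (s)) = w(1, 1, 1) = 1
  s = 1
  r = 1
  s = 1
  (k (s) (r) (s)) = k(1, 1, 1) = 0
  r = 1
  s = 1
  s = 1
  (w (r) (s) (s)) = w(1, 1, 1) = 1
  (k (w (r) (s) (s)) (k (s) (r) (s)) (w (r) (s) (s))) = k(1, 0, 1) = 2
  r = 1
  r = 1
  s = 1
  s = 1
  (w (r) (s) (s)) = w(1, 1, 1) = 1
  r = 1
  s = 1
  s = 1
  (w (r) (s) (s)) = w(1, 1, 1) = 1
  (w (r) (w (r) (s) (s)) (w (r) (s) (s))) = w(1, 1, 1) = 1
  (k (w (k (s) (r) (s)) (w (r) (s) (s)) (w (r) (s) (s))) (k (w (r) (s) (s)) (k (s) (r) (s)) (w (r) (s) (s))) (w (r) (w (r) (s) (s)) (w (r) (s) (s)))) = k(1, 2, 1) = 0
  s = 1
  s = 1
  r = 1
  s = 1
  (k (s) (r) (s)) = k(1, 1, 1) = 0
  r = 1
  s = 1
  s = 1
  (w (r) (s) (s)) = w(1, 1, 1) = 1
  (k (s) (k (s) (r) (s)) (w (r) (s) (s))) = k(1, 0, 1) = 2
  s = 1
  r = 1
  s = 1
  (k (s) (r) (s)) = k(1, 1, 1) = 0
  s = 1
  s = 1
  (w (k (s) (r) (s)) (s) (s)) = w(0, 1, 1) = 1
  s = 1
  r = 1
  s = 1
  (k (s) (r) (s)) = k(1, 1, 1) = 0
  r = 1
  s = 1
  s = 1
  (w (r) (s) (s)) = w(1, 1, 1) = 1
  s = 1
  (w (k (s) (r) (s)) (w (r) (s) (s)) (s)) = w(0, 1, 1) = 1
  (w (k (s) (k (s) (r) (s)) (w (r) (s) (s))) (w (k (s) (r) (s)) (s) (s)) (w (k (s) (r) (s)) (w (r) (s) (s)) (s))) = w(2, 1, 1) = 1
  s = 1
  s = 1
  r = 1
  s = 1
  (k (s) (r) (s)) = k(1, 1, 1) = 0
  s = 1
  (k (s) (k (s) (r) (s)) (s)) = k(1, 0, 1) = 2
  s = 1
  s = 1
  r = 1
  s = 1
  (k (s) (r) (s)) = k(1, 1, 1) = 0
  r = 1
  s = 1
  s = 1
  (w (r) (s) (s)) = w(1, 1, 1) = 1
  r = 1
  s = 1
  s = 1
  (w (r) (s) (s)) = w(1, 1, 1) = 1
  (w (k (s) (r) (s)) (w (r) (s) (s)) (w (r) (s) (s))) = w(0, 1, 1) = 1
  (w (k (s) (k (s) (r) (s)) (s)) (s) (w (k (s) (r) (s)) (w (r) (s) (s)) (w (r) (s) (s)))) = w(2, 1, 1) = 1
  (w (k (w (k (s) (r) (s)) (w (r) (s) (s)) (w (r) (s) (s))) (k (w (r) (s) (s)) (k (s) (r) (s)) (w (r) (s) (s))) (w (r) (w (r) (s) (s)) (w (r) (s) (s)))) (w (k (s) (k (s) (r) (s)) (w (r) (s) (s))) (w (k (s) (r) (s)) (s) (s)) (w (k (s) (r) (s)) (w (r) (s) (s)) (s))) (w (k (s) (k (s) (r) (s)) (s)) (s) (w (k (s) (r) (s)) (w (r) (s) (s)) (w (r) (s) (s))))) = w(0, 1, 1) = 1

value = 1


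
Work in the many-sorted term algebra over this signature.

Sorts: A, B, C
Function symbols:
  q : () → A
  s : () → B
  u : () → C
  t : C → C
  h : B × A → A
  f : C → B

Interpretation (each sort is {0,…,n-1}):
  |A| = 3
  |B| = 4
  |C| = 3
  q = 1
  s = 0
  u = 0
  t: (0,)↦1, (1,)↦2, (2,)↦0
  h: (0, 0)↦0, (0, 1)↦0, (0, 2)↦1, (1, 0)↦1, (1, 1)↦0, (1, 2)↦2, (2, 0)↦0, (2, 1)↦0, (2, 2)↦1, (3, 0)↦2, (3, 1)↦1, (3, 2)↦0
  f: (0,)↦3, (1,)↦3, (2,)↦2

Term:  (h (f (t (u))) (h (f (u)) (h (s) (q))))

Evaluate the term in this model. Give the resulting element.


value = 0

  u = 0
  (t (u)) = t(0,) = 1
  (f (t (u))) = f(1,) = 3
  u = 0
  (f (u)) = f(0,) = 3
  s = 0
  q = 1
  (h (s) (q)) = h(0, 1) = 0
  (h (f (u)) (h (s) (q))) = h(3, 0) = 2
  (h (f (t (u))) (h (f (u)) (h (s) (q)))) = h(3, 2) = 0


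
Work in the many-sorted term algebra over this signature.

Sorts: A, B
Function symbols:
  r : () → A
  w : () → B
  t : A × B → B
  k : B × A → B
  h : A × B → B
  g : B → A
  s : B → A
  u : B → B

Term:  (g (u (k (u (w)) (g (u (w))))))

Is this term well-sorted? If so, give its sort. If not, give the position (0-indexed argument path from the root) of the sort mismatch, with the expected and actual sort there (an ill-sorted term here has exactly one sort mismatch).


well-sorted; sort = A

        (w) : B
      (u (w)) : B
          (w) : B
        (u (w)) : B
      (g (u (w))) : A
    (k (u (w)) (g (u (w)))) : B
  (u (k (u (w)) (g (u (w))))) : B
(g (u (k (u (w)) (g (u (w)))))) : A


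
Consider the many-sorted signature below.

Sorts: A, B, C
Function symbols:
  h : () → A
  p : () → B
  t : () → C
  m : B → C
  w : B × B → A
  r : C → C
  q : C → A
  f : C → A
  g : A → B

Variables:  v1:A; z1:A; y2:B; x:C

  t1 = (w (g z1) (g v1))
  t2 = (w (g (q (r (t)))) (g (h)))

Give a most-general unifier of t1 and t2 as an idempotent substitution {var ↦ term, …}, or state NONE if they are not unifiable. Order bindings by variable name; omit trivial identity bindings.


{v1 ↦ (h), z1 ↦ (q (r (t)))}


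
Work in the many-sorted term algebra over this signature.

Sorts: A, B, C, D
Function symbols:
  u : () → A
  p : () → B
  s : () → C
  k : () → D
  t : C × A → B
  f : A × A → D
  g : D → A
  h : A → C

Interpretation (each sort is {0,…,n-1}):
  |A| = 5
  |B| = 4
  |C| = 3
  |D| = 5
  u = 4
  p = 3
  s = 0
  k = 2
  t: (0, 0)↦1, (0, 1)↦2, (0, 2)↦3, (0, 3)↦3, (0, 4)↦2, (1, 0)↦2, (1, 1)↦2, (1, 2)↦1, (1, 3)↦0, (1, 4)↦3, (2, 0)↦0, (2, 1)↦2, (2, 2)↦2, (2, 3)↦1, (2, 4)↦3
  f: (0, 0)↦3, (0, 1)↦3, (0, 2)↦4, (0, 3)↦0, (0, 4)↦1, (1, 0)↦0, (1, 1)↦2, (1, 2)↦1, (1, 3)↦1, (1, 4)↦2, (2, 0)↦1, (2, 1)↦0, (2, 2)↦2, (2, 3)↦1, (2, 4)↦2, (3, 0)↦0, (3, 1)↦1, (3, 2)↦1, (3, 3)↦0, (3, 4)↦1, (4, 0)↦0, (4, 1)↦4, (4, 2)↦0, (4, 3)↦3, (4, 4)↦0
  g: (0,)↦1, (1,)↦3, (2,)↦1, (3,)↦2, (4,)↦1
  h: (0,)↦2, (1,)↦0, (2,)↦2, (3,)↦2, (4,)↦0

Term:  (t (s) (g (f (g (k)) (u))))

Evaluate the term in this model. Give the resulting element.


value = 2

  s = 0
  k = 2
  (g (k)) = g(2,) = 1
  u = 4
  (f (g (k)) (u)) = f(1, 4) = 2
  (g (f (g (k)) (u))) = g(2,) = 1
  (t (s) (g (f (g (k)) (u)))) = t(0, 1) = 2


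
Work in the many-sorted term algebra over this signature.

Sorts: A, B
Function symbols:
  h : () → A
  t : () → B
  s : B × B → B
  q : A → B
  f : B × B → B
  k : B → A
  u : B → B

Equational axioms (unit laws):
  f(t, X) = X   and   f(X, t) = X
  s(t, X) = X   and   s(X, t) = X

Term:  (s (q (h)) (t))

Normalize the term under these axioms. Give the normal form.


normal form = (q (h))

1. (s (q (h)) (t))  →  (q (h))
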